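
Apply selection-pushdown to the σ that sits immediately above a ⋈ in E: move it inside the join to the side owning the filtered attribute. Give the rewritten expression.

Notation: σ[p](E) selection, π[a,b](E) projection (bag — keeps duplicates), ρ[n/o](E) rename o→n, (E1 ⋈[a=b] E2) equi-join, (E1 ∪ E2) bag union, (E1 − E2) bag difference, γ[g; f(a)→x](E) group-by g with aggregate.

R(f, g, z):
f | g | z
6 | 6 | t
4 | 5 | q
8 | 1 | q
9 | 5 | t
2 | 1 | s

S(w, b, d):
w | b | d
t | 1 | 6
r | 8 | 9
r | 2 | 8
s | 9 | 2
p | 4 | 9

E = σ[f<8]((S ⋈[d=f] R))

σ filters on f, owned by the right side.
E' = (S ⋈[d=f] σ[f<8](R))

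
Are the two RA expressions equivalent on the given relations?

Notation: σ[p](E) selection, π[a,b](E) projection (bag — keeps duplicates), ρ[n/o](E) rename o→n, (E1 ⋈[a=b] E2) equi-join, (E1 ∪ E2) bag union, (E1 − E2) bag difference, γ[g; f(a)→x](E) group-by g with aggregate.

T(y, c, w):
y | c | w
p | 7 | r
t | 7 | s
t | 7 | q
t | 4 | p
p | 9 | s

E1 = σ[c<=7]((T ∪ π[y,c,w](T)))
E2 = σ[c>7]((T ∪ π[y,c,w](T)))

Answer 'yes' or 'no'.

E1 stepwise |·|:
  T → 5
  T → 5
  π[y,c,w](T) → 5
  (T ∪ π[y,c,w](T)) → 10
  σ[c<=7]((T ∪ π[y,c,w](T))) → 8
E2 stepwise |·|:
  T → 5
  T → 5
  π[y,c,w](T) → 5
  (T ∪ π[y,c,w](T)) → 10
  σ[c>7]((T ∪ π[y,c,w](T))) → 2

E1 result:
y | c | w
p | 7 | r
p | 7 | r
t | 4 | p
t | 4 | p
t | 7 | q
t | 7 | q
t | 7 | s
t | 7 | s
E2 result:
y | c | w
p | 9 | s
p | 9 | s
Witness: ('t', 4, 'p') appears 2× in E1 but 0× in E2.

no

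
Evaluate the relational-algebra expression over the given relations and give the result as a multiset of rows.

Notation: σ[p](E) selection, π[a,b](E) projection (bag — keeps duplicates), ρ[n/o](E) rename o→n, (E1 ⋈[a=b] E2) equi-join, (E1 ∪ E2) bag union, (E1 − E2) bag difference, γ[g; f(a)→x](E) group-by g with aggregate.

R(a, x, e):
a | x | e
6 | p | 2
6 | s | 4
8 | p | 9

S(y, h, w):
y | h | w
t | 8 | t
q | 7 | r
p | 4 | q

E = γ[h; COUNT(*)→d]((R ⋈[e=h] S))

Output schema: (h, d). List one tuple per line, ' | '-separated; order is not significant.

Subexpression sizes:
  R → 3
  S → 3
  (R ⋈[e=h] S) → 1
  γ[h; COUNT(*)→d]((R ⋈[e=h] S)) → 1

== RESULT ==
h | d
4 | 1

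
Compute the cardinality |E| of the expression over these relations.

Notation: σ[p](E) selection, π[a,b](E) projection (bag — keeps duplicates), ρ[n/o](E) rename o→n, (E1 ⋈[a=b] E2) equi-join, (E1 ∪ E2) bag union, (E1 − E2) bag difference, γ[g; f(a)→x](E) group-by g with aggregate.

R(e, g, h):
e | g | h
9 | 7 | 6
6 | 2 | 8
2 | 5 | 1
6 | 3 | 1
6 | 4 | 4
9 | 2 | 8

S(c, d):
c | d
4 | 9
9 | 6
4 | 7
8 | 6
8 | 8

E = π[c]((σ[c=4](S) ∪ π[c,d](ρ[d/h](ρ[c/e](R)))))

Subexpression sizes:
  S → 5
  σ[c=4](S) → 2
  R → 6
  ρ[c/e](R) → 6
  ρ[d/h](ρ[c/e](R)) → 6
  π[c,d](ρ[d/h](ρ[c/e](R))) → 6
  (σ[c=4](S) ∪ π[c,d](ρ[d/h](ρ[c/e](R)))) → 8
  π[c]((σ[c=4](S) ∪ π[c,d](ρ[d/h](ρ[c/e](R))))) → 8

|E| = 8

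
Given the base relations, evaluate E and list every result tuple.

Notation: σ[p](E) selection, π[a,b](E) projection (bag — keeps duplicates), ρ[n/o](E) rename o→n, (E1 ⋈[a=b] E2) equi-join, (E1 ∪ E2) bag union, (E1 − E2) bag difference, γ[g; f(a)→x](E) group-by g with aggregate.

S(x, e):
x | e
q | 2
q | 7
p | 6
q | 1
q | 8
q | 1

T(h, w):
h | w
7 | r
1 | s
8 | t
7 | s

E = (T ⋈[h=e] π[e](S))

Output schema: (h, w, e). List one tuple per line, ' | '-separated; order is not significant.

Per-node cardinality:
  T → 4
  S → 6
  π[e](S) → 6
  (T ⋈[h=e] π[e](S)) → 5

== RESULT ==
h | w | e
1 | s | 1
1 | s | 1
7 | r | 7
7 | s | 7
8 | t | 8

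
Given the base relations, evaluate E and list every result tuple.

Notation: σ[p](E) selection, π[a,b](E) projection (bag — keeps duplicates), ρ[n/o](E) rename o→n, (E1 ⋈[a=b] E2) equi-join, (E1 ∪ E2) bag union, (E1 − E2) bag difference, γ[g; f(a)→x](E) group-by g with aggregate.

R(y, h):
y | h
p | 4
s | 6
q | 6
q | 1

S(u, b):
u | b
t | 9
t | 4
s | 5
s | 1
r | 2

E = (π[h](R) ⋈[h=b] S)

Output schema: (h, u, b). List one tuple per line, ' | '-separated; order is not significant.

Row counts bottom-up:
  R → 4
  π[h](R) → 4
  S → 5
  (π[h](R) ⋈[h=b] S) → 2

== RESULT ==
h | u | b
1 | s | 1
4 | t | 4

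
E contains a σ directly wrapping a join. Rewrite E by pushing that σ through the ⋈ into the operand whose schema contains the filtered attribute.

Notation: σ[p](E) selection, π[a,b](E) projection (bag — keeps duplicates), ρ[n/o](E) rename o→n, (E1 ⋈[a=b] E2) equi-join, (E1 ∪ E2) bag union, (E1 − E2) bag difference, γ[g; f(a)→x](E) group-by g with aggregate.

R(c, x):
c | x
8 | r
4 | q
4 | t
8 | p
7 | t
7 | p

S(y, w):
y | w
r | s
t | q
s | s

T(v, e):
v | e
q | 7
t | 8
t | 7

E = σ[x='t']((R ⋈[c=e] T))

σ filters on x, owned by the left side.
E' = (σ[x='t'](R) ⋈[c=e] T)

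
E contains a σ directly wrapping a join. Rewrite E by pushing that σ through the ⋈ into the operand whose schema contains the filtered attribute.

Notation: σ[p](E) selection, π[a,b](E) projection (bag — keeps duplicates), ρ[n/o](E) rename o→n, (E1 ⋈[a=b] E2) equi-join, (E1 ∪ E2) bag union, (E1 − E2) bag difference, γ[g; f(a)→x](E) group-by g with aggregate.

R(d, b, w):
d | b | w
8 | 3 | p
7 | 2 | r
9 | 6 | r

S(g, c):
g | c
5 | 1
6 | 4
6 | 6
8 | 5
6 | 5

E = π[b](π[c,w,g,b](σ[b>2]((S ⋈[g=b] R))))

σ filters on b, owned by the right side.
E' = π[b](π[c,w,g,b]((S ⋈[g=b] σ[b>2](R))))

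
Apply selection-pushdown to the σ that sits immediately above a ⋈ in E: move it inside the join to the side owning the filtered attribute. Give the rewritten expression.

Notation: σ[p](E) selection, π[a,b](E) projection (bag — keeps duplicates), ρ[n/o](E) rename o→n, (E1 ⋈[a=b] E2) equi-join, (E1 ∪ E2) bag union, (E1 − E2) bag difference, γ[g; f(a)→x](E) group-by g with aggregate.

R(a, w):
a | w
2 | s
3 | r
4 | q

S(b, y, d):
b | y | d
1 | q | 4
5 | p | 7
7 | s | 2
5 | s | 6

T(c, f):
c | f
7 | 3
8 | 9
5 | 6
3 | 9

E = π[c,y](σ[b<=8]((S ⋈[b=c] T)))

σ filters on b, owned by the left side.
E' = π[c,y]((σ[b<=8](S) ⋈[b=c] T))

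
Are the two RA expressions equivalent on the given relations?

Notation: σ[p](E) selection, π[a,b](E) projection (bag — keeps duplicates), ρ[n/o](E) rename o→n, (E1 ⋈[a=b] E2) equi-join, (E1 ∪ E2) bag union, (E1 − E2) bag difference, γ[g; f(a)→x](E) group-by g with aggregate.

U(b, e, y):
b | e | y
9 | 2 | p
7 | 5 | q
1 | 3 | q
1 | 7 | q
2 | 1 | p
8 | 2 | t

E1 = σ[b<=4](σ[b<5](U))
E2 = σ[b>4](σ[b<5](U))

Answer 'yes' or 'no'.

E1 per-node cardinality:
  U → 6
  σ[b<5](U) → 3
  σ[b<=4](σ[b<5](U)) → 3
E2 per-node cardinality:
  U → 6
  σ[b<5](U) → 3
  σ[b>4](σ[b<5](U)) → 0

E1 result:
b | e | y
1 | 3 | q
1 | 7 | q
2 | 1 | p
E2 result:
b | e | y
(0 rows)
Witness: (2, 1, 'p') appears 1× in E1 but 0× in E2.

no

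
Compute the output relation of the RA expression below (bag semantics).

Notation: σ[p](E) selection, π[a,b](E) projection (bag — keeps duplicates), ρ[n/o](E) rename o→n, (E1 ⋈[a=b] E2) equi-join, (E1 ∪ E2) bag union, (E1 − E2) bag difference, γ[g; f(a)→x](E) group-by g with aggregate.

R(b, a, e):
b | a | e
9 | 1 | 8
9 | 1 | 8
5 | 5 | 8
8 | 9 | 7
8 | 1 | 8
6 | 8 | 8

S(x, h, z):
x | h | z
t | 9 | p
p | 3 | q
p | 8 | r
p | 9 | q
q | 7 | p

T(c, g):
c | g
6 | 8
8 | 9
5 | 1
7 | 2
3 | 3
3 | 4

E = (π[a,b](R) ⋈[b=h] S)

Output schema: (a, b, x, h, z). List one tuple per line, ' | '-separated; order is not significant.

Row counts bottom-up:
  R → 6
  π[a,b](R) → 6
  S → 5
  (π[a,b](R) ⋈[b=h] S) → 6

== RESULT ==
a | b | x | h | z
1 | 8 | p | 8 | r
1 | 9 | p | 9 | q
1 | 9 | p | 9 | q
1 | 9 | t | 9 | p
1 | 9 | t | 9 | p
9 | 8 | p | 8 | r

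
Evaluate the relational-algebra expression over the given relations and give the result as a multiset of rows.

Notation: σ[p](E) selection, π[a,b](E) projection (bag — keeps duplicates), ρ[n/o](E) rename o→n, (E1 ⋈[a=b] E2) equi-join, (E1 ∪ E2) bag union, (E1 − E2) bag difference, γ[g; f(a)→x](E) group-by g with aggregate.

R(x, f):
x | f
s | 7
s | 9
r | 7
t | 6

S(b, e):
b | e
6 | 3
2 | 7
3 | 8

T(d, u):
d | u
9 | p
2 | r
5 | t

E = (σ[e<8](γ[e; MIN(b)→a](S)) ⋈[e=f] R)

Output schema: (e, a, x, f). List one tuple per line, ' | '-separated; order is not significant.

Row counts bottom-up:
  S → 3
  γ[e; MIN(b)→a](S) → 3
  σ[e<8](γ[e; MIN(b)→a](S)) → 2
  R → 4
  (σ[e<8](γ[e; MIN(b)→a](S)) ⋈[e=f] R) → 2

== RESULT ==
e | a | x | f
7 | 2 | r | 7
7 | 2 | s | 7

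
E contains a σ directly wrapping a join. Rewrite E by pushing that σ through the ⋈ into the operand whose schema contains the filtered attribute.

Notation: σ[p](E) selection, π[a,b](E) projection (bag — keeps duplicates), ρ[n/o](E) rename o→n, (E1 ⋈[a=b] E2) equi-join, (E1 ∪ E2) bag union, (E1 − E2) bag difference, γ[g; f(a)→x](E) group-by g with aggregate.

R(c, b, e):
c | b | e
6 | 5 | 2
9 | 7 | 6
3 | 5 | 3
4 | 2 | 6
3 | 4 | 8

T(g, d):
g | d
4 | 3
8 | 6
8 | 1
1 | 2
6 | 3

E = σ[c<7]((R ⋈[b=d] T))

σ filters on c, owned by the left side.
E' = (σ[c<7](R) ⋈[b=d] T)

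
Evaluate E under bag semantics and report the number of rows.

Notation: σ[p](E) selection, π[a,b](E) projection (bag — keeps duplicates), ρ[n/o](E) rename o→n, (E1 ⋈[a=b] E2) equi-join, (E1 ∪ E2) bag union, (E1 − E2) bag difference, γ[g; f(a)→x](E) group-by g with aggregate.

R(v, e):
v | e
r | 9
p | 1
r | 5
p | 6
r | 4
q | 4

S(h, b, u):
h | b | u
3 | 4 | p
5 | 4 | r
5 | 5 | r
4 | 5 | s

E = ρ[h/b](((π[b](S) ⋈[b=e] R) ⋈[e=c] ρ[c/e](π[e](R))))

Stepwise |·|:
  S → 4
  π[b](S) → 4
  R → 6
  (π[b](S) ⋈[b=e] R) → 6
  R → 6
  π[e](R) → 6
  ρ[c/e](π[e](R)) → 6
  ((π[b](S) ⋈[b=e] R) ⋈[e=c] ρ[c/e](π[e](R))) → 10
  ρ[h/b](((π[b](S) ⋈[b=e] R) ⋈[e=c] ρ[c/e](π[e](R)))) → 10

|E| = 10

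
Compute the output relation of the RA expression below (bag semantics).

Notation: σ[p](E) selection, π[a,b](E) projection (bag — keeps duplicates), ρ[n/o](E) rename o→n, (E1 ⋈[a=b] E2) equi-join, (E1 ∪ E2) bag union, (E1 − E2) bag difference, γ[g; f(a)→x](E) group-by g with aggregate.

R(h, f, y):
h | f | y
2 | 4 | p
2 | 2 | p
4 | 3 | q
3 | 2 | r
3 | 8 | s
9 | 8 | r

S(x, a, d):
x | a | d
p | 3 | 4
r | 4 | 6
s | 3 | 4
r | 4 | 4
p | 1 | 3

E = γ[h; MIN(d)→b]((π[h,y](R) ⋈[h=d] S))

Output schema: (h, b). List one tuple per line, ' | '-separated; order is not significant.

Subexpression sizes:
  R → 6
  π[h,y](R) → 6
  S → 5
  (π[h,y](R) ⋈[h=d] S) → 5
  γ[h; MIN(d)→b]((π[h,y](R) ⋈[h=d] S)) → 2

== RESULT ==
h | b
3 | 3
4 | 4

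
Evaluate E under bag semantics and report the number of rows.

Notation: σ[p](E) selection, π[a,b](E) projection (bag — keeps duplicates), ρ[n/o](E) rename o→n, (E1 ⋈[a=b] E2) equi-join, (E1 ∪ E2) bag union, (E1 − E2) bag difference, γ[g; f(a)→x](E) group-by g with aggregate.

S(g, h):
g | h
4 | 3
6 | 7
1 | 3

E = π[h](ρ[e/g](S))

Subexpression sizes:
  S → 3
  ρ[e/g](S) → 3
  π[h](ρ[e/g](S)) → 3

|E| = 3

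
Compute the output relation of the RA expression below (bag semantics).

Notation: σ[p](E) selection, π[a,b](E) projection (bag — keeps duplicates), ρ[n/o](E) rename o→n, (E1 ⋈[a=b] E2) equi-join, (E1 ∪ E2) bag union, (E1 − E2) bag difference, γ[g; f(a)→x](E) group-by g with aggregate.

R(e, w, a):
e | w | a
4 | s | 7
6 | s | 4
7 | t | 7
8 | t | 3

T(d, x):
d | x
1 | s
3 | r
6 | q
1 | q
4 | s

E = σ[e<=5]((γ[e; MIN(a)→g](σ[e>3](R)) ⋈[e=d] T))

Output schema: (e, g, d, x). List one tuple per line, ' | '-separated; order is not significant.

Per-node cardinality:
  R → 4
  σ[e>3](R) → 4
  γ[e; MIN(a)→g](σ[e>3](R)) → 4
  T → 5
  (γ[e; MIN(a)→g](σ[e>3](R)) ⋈[e=d] T) → 2
  σ[e<=5]((γ[e; MIN(a)→g](σ[e>3](R)) ⋈[e=d] T)) → 1

== RESULT ==
e | g | d | x
4 | 7 | 4 | s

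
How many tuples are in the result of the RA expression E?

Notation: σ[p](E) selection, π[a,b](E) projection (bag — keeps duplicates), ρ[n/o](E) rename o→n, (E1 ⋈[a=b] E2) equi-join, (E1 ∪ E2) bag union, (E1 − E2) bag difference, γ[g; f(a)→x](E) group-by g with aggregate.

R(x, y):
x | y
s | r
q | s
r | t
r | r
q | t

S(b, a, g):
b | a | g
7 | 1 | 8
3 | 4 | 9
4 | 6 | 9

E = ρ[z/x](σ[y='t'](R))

Stepwise |·|:
  R → 5
  σ[y='t'](R) → 2
  ρ[z/x](σ[y='t'](R)) → 2

|E| = 2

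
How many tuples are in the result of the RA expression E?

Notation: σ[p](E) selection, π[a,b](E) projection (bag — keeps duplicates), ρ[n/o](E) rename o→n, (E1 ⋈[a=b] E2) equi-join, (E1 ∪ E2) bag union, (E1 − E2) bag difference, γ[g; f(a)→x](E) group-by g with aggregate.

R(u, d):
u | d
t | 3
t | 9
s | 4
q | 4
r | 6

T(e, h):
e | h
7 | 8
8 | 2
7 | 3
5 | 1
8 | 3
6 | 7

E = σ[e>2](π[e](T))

Per-node cardinality:
  T → 6
  π[e](T) → 6
  σ[e>2](π[e](T)) → 6

|E| = 6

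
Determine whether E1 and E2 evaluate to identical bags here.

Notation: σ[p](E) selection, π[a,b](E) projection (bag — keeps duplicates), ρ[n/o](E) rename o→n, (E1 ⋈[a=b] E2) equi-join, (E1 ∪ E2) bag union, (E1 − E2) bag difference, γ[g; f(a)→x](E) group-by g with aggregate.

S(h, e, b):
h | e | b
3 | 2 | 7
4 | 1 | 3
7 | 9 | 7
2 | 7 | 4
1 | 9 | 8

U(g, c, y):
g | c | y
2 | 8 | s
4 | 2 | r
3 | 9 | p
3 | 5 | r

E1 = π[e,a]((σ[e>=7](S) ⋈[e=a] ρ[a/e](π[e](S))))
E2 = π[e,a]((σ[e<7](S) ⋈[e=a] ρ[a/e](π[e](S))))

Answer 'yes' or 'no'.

E1 per-node cardinality:
  S → 5
  σ[e>=7](S) → 3
  S → 5
  π[e](S) → 5
  ρ[a/e](π[e](S)) → 5
  (σ[e>=7](S) ⋈[e=a] ρ[a/e](π[e](S))) → 5
  π[e,a]((σ[e>=7](S) ⋈[e=a] ρ[a/e](π[e](S)))) → 5
E2 per-node cardinality:
  S → 5
  σ[e<7](S) → 2
  S → 5
  π[e](S) → 5
  ρ[a/e](π[e](S)) → 5
  (σ[e<7](S) ⋈[e=a] ρ[a/e](π[e](S))) → 2
  π[e,a]((σ[e<7](S) ⋈[e=a] ρ[a/e](π[e](S)))) → 2

E1 result:
e | a
7 | 7
9 | 9
9 | 9
9 | 9
9 | 9
E2 result:
e | a
1 | 1
2 | 2
Witness: (1, 1) appears 0× in E1 but 1× in E2.

no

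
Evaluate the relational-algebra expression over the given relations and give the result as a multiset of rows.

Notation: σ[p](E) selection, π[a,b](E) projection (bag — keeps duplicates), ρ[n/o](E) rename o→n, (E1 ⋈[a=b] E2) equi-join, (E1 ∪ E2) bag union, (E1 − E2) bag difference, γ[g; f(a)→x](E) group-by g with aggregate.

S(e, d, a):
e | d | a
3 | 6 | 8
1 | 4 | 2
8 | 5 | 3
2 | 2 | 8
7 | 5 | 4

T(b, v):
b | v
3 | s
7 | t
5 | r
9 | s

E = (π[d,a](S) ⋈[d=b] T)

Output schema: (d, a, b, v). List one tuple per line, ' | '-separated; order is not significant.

Subexpression sizes:
  S → 5
  π[d,a](S) → 5
  T → 4
  (π[d,a](S) ⋈[d=b] T) → 2

== RESULT ==
d | a | b | v
5 | 3 | 5 | r
5 | 4 | 5 | r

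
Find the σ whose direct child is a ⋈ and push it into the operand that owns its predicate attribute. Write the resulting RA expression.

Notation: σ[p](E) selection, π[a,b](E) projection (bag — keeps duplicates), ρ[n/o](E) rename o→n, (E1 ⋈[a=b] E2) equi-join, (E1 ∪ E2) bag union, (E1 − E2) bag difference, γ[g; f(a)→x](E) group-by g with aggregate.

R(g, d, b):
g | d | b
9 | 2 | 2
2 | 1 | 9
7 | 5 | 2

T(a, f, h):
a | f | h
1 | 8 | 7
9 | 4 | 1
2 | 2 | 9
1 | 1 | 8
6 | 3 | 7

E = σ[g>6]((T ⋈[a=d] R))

σ filters on g, owned by the right side.
E' = (T ⋈[a=d] σ[g>6](R))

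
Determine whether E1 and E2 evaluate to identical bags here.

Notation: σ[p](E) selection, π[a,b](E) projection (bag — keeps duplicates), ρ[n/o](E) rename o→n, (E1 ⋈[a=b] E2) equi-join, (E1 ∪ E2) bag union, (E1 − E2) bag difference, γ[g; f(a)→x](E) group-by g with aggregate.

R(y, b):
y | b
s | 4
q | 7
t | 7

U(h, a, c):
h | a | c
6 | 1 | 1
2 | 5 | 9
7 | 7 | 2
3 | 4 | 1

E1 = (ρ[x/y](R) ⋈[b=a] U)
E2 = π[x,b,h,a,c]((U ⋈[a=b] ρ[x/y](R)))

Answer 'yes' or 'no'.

E1 row counts bottom-up:
  R → 3
  ρ[x/y](R) → 3
  U → 4
  (ρ[x/y](R) ⋈[b=a] U) → 3
E2 row counts bottom-up:
  U → 4
  R → 3
  ρ[x/y](R) → 3
  (U ⋈[a=b] ρ[x/y](R)) → 3
  π[x,b,h,a,c]((U ⋈[a=b] ρ[x/y](R))) → 3

E1 and E2 produce the same multiset:
x | b | h | a | c
q | 7 | 7 | 7 | 2
s | 4 | 3 | 4 | 1
t | 7 | 7 | 7 | 2

yes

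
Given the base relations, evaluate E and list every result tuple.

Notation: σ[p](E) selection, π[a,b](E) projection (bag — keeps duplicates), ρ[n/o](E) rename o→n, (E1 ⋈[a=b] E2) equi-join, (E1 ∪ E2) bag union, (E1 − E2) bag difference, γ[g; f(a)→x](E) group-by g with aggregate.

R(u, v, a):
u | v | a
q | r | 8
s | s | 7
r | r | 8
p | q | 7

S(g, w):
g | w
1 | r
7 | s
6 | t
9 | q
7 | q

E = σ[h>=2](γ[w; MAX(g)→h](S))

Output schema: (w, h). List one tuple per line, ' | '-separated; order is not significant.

Row counts bottom-up:
  S → 5
  γ[w; MAX(g)→h](S) → 4
  σ[h>=2](γ[w; MAX(g)→h](S)) → 3

== RESULT ==
w | h
q | 9
s | 7
t | 6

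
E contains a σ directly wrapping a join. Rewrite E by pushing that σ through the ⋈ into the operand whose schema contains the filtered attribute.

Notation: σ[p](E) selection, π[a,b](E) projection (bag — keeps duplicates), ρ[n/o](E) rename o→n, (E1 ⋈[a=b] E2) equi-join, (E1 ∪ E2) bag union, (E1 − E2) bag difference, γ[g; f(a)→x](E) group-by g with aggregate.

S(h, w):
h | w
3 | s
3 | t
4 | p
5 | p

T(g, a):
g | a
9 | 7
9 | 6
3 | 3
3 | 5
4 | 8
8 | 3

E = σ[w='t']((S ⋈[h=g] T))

σ filters on w, owned by the left side.
E' = (σ[w='t'](S) ⋈[h=g] T)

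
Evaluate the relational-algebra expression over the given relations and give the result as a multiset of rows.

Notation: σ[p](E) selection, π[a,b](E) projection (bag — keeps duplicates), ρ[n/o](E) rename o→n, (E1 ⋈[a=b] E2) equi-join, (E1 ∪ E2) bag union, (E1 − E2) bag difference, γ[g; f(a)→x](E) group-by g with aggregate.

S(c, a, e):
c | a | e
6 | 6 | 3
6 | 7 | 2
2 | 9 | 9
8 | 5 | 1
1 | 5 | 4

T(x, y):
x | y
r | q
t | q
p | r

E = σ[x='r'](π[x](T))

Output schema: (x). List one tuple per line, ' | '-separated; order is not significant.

Per-node cardinality:
  T → 3
  π[x](T) → 3
  σ[x='r'](π[x](T)) → 1

== RESULT ==
x
r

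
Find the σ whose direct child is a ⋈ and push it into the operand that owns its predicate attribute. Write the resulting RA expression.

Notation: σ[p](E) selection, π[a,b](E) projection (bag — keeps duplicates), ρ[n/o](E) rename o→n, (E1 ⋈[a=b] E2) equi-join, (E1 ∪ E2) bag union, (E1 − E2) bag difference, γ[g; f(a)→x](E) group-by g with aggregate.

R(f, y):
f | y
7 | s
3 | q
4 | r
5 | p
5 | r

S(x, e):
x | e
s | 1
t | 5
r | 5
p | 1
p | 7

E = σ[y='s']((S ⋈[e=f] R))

σ filters on y, owned by the right side.
E' = (S ⋈[e=f] σ[y='s'](R))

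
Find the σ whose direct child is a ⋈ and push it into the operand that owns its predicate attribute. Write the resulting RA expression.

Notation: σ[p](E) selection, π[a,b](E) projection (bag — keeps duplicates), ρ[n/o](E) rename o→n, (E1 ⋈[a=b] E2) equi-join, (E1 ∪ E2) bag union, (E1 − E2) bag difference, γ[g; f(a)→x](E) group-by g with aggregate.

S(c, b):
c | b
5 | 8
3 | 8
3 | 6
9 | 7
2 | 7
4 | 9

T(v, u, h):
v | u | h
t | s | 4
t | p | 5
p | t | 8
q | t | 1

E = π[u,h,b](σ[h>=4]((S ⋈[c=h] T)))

σ filters on h, owned by the right side.
E' = π[u,h,b]((S ⋈[c=h] σ[h>=4](T)))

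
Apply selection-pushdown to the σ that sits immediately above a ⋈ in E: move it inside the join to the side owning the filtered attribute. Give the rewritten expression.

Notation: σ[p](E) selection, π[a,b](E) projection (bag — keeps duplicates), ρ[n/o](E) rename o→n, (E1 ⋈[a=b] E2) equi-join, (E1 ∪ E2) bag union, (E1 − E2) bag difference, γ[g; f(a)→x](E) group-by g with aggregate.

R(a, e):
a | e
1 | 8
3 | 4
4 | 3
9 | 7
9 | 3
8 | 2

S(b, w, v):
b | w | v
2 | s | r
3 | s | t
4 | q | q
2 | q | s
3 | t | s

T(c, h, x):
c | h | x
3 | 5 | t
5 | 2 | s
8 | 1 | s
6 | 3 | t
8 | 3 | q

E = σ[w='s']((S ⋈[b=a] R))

σ filters on w, owned by the left side.
E' = (σ[w='s'](S) ⋈[b=a] R)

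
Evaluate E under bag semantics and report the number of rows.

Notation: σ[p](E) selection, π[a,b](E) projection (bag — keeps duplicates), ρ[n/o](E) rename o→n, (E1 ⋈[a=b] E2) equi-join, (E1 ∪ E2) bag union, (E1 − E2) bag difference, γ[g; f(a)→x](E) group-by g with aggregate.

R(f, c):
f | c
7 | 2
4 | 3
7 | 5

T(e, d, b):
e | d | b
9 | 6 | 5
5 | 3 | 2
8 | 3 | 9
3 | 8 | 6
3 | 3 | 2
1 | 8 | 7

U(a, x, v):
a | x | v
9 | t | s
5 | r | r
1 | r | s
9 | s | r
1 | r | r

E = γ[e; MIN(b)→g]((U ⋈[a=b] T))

Stepwise |·|:
  U → 5
  T → 6
  (U ⋈[a=b] T) → 3
  γ[e; MIN(b)→g]((U ⋈[a=b] T)) → 2

|E| = 2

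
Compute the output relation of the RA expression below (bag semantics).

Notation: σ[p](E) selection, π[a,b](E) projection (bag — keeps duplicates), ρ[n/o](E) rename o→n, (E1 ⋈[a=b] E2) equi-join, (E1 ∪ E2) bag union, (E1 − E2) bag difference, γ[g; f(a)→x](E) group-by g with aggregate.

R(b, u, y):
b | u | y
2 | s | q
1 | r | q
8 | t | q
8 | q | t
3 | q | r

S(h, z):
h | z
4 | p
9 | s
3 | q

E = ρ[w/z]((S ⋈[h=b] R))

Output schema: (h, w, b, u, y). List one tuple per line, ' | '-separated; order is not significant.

Stepwise |·|:
  S → 3
  R → 5
  (S ⋈[h=b] R) → 1
  ρ[w/z]((S ⋈[h=b] R)) → 1

== RESULT ==
h | w | b | u | y
3 | q | 3 | q | r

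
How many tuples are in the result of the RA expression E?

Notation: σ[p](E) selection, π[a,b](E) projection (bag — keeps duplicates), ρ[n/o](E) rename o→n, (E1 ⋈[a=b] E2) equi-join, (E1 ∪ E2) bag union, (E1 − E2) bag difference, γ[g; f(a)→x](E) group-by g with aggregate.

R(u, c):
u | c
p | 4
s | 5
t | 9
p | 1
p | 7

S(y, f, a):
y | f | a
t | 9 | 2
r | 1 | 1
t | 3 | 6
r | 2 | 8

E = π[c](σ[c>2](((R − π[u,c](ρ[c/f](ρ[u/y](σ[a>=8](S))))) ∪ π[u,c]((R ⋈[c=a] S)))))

Stepwise |·|:
  R → 5
  S → 4
  σ[a>=8](S) → 1
  ρ[u/y](σ[a>=8](S)) → 1
  ρ[c/f](ρ[u/y](σ[a>=8](S))) → 1
  π[u,c](ρ[c/f](ρ[u/y](σ[a>=8](S)))) → 1
  (R − π[u,c](ρ[c/f](ρ[u/y](σ[a>=8](S))))) → 5
  R → 5
  S → 4
  (R ⋈[c=a] S) → 1
  π[u,c]((R ⋈[c=a] S)) → 1
  ((R − π[u,c](ρ[c/f](ρ[u/y](σ[a>=8](S))))) ∪ π[u,c]((R ⋈[c=a] S))) → 6
  σ[c>2](((R − π[u,c](ρ[c/f](ρ[u/y](σ[a>=8](S))))) ∪ π[u,c]((R ⋈[c=a] S)))) → 4
  π[c](σ[c>2](((R − π[u,c](ρ[c/f](ρ[u/y](σ[a>=8](S))))) ∪ π[u,c]((R ⋈[c=a] S))))) → 4

|E| = 4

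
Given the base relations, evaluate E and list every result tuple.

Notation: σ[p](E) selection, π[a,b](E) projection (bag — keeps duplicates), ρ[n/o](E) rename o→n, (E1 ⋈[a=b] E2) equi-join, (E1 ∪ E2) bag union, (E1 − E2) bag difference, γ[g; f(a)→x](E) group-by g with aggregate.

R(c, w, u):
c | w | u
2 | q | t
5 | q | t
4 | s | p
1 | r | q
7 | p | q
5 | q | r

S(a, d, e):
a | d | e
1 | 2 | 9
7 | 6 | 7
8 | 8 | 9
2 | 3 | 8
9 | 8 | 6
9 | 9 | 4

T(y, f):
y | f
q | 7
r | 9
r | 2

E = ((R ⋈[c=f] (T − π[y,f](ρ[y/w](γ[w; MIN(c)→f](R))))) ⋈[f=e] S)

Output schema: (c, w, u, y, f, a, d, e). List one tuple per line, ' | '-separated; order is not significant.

Per-node cardinality:
  R → 6
  T → 3
  R → 6
  γ[w; MIN(c)→f](R) → 4
  ρ[y/w](γ[w; MIN(c)→f](R)) → 4
  π[y,f](ρ[y/w](γ[w; MIN(c)→f](R))) → 4
  (T − π[y,f](ρ[y/w](γ[w; MIN(c)→f](R)))) → 3
  (R ⋈[c=f] (T − π[y,f](ρ[y/w](γ[w; MIN(c)→f](R))))) → 2
  S → 6
  ((R ⋈[c=f] (T − π[y,f](ρ[y/w](γ[w; MIN(c)→f](R))))) ⋈[f=e] S) → 1

== RESULT ==
c | w | u | y | f | a | d | e
7 | p | q | q | 7 | 7 | 6 | 7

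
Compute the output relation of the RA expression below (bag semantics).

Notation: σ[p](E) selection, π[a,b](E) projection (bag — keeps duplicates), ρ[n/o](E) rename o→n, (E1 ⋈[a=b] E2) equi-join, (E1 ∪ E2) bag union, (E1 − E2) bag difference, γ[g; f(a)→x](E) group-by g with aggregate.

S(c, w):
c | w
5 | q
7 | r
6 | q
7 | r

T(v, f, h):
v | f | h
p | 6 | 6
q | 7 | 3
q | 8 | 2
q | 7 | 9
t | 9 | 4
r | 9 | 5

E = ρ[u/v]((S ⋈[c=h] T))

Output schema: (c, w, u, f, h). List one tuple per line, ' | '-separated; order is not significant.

Subexpression sizes:
  S → 4
  T → 6
  (S ⋈[c=h] T) → 2
  ρ[u/v]((S ⋈[c=h] T)) → 2

== RESULT ==
c | w | u | f | h
5 | q | r | 9 | 5
6 | q | p | 6 | 6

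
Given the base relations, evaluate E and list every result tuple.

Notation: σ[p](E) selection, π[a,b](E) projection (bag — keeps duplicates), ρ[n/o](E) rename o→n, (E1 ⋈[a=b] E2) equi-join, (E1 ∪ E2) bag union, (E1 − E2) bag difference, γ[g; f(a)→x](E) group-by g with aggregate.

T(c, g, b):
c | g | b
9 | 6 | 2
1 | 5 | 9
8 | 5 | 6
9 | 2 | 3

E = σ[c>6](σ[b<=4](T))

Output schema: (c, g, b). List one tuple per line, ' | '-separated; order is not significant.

Subexpression sizes:
  T → 4
  σ[b<=4](T) → 2
  σ[c>6](σ[b<=4](T)) → 2

== RESULT ==
c | g | b
9 | 2 | 3
9 | 6 | 2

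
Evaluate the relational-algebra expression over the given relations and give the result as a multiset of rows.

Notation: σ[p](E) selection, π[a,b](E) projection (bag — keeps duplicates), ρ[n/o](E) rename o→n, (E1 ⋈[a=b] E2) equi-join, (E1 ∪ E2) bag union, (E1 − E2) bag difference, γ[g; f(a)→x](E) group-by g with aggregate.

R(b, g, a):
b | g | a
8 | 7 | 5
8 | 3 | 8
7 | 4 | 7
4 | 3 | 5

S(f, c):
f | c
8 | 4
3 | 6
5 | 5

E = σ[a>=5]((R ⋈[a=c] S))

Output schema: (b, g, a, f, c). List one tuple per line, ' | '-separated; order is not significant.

Row counts bottom-up:
  R → 4
  S → 3
  (R ⋈[a=c] S) → 2
  σ[a>=5]((R ⋈[a=c] S)) → 2

== RESULT ==
b | g | a | f | c
4 | 3 | 5 | 5 | 5
8 | 7 | 5 | 5 | 5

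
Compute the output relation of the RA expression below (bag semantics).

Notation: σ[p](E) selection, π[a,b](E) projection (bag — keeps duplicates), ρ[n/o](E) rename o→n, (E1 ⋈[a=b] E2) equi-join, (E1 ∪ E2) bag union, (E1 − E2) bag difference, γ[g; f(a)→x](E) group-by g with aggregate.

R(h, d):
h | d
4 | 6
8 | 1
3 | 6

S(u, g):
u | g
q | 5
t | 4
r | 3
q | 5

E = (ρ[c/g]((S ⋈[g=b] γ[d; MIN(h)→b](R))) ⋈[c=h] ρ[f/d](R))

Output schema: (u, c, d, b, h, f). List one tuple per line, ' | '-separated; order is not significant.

Stepwise |·|:
  S → 4
  R → 3
  γ[d; MIN(h)→b](R) → 2
  (S ⋈[g=b] γ[d; MIN(h)→b](R)) → 1
  ρ[c/g]((S ⋈[g=b] γ[d; MIN(h)→b](R))) → 1
  R → 3
  ρ[f/d](R) → 3
  (ρ[c/g]((S ⋈[g=b] γ[d; MIN(h)→b](R))) ⋈[c=h] ρ[f/d](R)) → 1

== RESULT ==
u | c | d | b | h | f
r | 3 | 6 | 3 | 3 | 6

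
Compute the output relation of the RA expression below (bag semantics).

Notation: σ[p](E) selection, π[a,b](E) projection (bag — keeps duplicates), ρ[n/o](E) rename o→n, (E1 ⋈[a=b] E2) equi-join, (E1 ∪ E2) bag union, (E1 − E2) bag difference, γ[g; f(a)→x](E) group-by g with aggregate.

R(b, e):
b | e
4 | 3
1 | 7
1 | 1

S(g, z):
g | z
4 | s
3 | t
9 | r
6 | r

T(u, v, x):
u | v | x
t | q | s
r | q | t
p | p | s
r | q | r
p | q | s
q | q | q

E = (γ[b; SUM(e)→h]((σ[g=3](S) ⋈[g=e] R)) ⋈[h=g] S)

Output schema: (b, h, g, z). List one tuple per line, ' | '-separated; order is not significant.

Subexpression sizes:
  S → 4
  σ[g=3](S) → 1
  R → 3
  (σ[g=3](S) ⋈[g=e] R) → 1
  γ[b; SUM(e)→h]((σ[g=3](S) ⋈[g=e] R)) → 1
  S → 4
  (γ[b; SUM(e)→h]((σ[g=3](S) ⋈[g=e] R)) ⋈[h=g] S) → 1

== RESULT ==
b | h | g | z
4 | 3 | 3 | t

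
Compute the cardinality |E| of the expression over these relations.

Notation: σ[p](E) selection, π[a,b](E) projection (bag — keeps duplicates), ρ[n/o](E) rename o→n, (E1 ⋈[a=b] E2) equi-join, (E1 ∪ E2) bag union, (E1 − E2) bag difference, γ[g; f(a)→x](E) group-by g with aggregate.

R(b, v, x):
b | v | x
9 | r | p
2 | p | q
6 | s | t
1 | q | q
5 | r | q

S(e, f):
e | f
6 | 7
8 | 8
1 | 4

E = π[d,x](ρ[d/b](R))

Per-node cardinality:
  R → 5
  ρ[d/b](R) → 5
  π[d,x](ρ[d/b](R)) → 5

|E| = 5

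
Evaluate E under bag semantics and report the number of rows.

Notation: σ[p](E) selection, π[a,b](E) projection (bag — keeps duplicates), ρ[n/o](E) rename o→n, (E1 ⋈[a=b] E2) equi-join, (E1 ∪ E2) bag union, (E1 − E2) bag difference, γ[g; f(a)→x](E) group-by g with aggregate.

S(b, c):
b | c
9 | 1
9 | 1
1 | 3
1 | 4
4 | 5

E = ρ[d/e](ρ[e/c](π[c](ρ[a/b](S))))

Subexpression sizes:
  S → 5
  ρ[a/b](S) → 5
  π[c](ρ[a/b](S)) → 5
  ρ[e/c](π[c](ρ[a/b](S))) → 5
  ρ[d/e](ρ[e/c](π[c](ρ[a/b](S)))) → 5

|E| = 5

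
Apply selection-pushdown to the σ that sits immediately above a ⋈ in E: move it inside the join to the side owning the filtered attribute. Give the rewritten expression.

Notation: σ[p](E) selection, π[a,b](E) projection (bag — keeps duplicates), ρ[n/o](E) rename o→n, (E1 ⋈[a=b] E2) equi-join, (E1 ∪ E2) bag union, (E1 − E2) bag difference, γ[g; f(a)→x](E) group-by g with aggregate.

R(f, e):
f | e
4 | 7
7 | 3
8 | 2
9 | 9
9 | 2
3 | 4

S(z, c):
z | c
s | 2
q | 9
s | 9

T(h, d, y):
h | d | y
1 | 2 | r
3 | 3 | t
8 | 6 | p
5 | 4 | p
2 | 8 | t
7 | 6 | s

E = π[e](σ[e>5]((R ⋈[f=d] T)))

σ filters on e, owned by the left side.
E' = π[e]((σ[e>5](R) ⋈[f=d] T))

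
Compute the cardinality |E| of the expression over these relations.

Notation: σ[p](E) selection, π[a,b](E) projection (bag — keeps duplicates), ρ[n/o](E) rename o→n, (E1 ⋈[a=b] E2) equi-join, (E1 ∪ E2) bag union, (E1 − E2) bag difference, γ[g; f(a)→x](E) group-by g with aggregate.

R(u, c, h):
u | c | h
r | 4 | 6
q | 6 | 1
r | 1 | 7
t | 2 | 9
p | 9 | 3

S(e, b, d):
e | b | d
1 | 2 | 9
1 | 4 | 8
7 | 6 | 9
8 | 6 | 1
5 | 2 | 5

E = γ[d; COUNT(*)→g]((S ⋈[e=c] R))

Stepwise |·|:
  S → 5
  R → 5
  (S ⋈[e=c] R) → 2
  γ[d; COUNT(*)→g]((S ⋈[e=c] R)) → 2

|E| = 2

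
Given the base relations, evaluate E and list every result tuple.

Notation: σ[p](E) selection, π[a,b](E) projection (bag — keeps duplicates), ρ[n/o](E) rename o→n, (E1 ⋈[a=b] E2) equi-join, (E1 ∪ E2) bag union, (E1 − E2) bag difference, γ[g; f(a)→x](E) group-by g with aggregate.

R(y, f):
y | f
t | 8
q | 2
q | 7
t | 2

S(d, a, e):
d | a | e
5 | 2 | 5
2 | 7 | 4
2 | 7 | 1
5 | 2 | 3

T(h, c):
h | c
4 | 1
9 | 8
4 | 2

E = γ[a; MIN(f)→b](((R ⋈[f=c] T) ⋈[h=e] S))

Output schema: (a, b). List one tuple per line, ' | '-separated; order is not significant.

Stepwise |·|:
  R → 4
  T → 3
  (R ⋈[f=c] T) → 3
  S → 4
  ((R ⋈[f=c] T) ⋈[h=e] S) → 2
  γ[a; MIN(f)→b](((R ⋈[f=c] T) ⋈[h=e] S)) → 1

== RESULT ==
a | b
7 | 2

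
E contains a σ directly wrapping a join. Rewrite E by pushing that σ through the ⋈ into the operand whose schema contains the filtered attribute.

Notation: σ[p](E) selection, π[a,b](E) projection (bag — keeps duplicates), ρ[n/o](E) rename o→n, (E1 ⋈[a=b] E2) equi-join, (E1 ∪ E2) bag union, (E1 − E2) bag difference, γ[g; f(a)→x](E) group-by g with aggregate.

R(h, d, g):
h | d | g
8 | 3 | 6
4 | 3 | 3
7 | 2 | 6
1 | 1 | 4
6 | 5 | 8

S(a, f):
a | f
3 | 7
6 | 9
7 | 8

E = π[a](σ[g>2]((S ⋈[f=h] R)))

σ filters on g, owned by the right side.
E' = π[a]((S ⋈[f=h] σ[g>2](R)))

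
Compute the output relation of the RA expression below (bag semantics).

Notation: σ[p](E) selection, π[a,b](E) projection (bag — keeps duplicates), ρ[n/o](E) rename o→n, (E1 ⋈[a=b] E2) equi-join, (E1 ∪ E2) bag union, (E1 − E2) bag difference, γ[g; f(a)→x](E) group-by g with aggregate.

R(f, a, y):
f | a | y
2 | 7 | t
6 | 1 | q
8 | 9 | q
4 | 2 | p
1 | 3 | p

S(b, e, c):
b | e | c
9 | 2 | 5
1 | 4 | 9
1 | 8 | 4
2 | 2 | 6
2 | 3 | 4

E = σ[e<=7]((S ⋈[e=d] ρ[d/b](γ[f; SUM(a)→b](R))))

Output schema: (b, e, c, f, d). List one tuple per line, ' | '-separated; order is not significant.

Subexpression sizes:
  S → 5
  R → 5
  γ[f; SUM(a)→b](R) → 5
  ρ[d/b](γ[f; SUM(a)→b](R)) → 5
  (S ⋈[e=d] ρ[d/b](γ[f; SUM(a)→b](R))) → 3
  σ[e<=7]((S ⋈[e=d] ρ[d/b](γ[f; SUM(a)→b](R)))) → 3

== RESULT ==
b | e | c | f | d
2 | 2 | 6 | 4 | 2
2 | 3 | 4 | 1 | 3
9 | 2 | 5 | 4 | 2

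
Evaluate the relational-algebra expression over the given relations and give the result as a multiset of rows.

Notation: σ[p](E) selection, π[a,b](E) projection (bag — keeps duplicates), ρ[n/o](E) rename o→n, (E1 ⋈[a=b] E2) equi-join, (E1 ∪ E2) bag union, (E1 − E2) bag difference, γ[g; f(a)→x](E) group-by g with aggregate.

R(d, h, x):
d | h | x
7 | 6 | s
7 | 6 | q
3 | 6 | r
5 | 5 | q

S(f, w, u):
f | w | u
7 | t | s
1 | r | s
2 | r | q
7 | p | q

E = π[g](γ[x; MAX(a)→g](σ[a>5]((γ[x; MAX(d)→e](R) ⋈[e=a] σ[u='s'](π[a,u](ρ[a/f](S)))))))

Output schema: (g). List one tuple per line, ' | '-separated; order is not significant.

Subexpression sizes:
  R → 4
  γ[x; MAX(d)→e](R) → 3
  S → 4
  ρ[a/f](S) → 4
  π[a,u](ρ[a/f](S)) → 4
  σ[u='s'](π[a,u](ρ[a/f](S))) → 2
  (γ[x; MAX(d)→e](R) ⋈[e=a] σ[u='s'](π[a,u](ρ[a/f](S)))) → 2
  σ[a>5]((γ[x; MAX(d)→e](R) ⋈[e=a] σ[u='s'](π[a,u](ρ[a/f](S))))) → 2
  γ[x; MAX(a)→g](σ[a>5]((γ[x; MAX(d)→e](R) ⋈[e=a] σ[u='s'](π[a,u](ρ[a/f](S)))))) → 2
  π[g](γ[x; MAX(a)→g](σ[a>5]((γ[x; MAX(d)→e](R) ⋈[e=a] σ[u='s'](π[a,u](ρ[a/f](S))))))) → 2

== RESULT ==
g
7
7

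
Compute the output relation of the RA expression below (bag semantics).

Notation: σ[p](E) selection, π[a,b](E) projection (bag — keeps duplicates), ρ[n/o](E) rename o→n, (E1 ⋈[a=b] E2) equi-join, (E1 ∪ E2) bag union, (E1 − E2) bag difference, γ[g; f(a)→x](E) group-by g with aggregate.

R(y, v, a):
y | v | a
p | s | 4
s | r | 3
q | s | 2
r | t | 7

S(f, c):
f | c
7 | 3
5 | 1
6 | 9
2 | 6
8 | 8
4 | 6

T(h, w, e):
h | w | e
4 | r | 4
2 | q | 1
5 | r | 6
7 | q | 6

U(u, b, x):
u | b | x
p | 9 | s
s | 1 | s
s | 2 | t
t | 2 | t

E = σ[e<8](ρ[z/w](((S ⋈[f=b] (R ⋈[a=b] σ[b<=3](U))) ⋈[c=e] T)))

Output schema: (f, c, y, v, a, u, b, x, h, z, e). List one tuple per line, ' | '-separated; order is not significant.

Per-node cardinality:
  S → 6
  R → 4
  U → 4
  σ[b<=3](U) → 3
  (R ⋈[a=b] σ[b<=3](U)) → 2
  (S ⋈[f=b] (R ⋈[a=b] σ[b<=3](U))) → 2
  T → 4
  ((S ⋈[f=b] (R ⋈[a=b] σ[b<=3](U))) ⋈[c=e] T) → 4
  ρ[z/w](((S ⋈[f=b] (R ⋈[a=b] σ[b<=3](U))) ⋈[c=e] T)) → 4
  σ[e<8](ρ[z/w](((S ⋈[f=b] (R ⋈[a=b] σ[b<=3](U))) ⋈[c=e] T))) → 4

== RESULT ==
f | c | y | v | a | u | b | x | h | z | e
2 | 6 | q | s | 2 | s | 2 | t | 5 | r | 6
2 | 6 | q | s | 2 | s | 2 | t | 7 | q | 6
2 | 6 | q | s | 2 | t | 2 | t | 5 | r | 6
2 | 6 | q | s | 2 | t | 2 | t | 7 | q | 6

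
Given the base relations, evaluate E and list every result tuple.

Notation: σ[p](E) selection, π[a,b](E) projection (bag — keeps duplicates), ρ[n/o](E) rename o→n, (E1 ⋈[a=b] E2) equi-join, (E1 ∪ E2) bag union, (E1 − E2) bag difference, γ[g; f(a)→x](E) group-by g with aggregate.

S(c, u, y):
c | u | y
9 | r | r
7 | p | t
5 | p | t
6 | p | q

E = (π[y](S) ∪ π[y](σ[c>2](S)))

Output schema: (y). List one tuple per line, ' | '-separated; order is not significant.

Subexpression sizes:
  S → 4
  π[y](S) → 4
  S → 4
  σ[c>2](S) → 4
  π[y](σ[c>2](S)) → 4
  (π[y](S) ∪ π[y](σ[c>2](S))) → 8

== RESULT ==
y
q
q
r
r
t
t
t
t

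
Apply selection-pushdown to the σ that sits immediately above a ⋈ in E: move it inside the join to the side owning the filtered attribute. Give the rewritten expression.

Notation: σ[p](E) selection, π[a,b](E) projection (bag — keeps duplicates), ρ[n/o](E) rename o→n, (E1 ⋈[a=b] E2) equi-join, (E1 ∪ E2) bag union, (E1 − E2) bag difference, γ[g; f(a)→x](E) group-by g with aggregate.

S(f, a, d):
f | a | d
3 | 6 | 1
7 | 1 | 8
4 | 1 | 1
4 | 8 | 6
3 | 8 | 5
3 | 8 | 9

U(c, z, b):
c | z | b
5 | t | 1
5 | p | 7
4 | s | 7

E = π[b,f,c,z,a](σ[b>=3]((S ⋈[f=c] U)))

σ filters on b, owned by the right side.
E' = π[b,f,c,z,a]((S ⋈[f=c] σ[b>=3](U)))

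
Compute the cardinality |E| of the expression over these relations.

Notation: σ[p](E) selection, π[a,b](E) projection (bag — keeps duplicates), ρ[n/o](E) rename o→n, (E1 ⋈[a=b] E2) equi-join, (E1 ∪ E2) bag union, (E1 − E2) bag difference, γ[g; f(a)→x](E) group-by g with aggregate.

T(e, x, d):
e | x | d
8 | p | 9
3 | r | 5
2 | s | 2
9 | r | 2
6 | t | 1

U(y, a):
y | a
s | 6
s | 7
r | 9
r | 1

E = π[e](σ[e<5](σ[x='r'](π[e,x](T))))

Subexpression sizes:
  T → 5
  π[e,x](T) → 5
  σ[x='r'](π[e,x](T)) → 2
  σ[e<5](σ[x='r'](π[e,x](T))) → 1
  π[e](σ[e<5](σ[x='r'](π[e,x](T)))) → 1

|E| = 1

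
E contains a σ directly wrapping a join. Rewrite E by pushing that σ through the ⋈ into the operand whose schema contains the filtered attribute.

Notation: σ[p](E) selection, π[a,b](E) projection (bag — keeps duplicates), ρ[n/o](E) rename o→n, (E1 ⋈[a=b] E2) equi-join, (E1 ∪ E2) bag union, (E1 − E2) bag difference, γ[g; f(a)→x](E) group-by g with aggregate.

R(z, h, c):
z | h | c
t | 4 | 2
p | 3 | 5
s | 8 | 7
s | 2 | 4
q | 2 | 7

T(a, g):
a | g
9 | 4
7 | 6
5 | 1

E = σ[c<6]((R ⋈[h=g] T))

σ filters on c, owned by the left side.
E' = (σ[c<6](R) ⋈[h=g] T)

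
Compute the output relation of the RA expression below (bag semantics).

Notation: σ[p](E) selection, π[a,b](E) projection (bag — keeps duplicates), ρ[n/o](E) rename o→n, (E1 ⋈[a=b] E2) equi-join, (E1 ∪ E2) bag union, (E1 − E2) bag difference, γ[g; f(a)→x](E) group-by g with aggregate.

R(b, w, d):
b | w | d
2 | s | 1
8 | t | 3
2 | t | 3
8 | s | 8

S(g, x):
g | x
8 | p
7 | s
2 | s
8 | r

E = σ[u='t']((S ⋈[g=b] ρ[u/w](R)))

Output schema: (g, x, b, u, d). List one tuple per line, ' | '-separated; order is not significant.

Subexpression sizes:
  S → 4
  R → 4
  ρ[u/w](R) → 4
  (S ⋈[g=b] ρ[u/w](R)) → 6
  σ[u='t']((S ⋈[g=b] ρ[u/w](R))) → 3

== RESULT ==
g | x | b | u | d
2 | s | 2 | t | 3
8 | p | 8 | t | 3
8 | r | 8 | t | 3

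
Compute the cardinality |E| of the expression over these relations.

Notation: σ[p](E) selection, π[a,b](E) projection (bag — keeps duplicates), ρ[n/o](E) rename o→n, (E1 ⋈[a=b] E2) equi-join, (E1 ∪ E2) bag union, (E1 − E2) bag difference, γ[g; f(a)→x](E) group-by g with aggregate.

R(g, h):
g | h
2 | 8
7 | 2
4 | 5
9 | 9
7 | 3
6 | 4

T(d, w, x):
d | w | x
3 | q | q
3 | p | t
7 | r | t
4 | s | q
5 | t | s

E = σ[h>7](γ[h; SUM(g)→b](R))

Subexpression sizes:
  R → 6
  γ[h; SUM(g)→b](R) → 6
  σ[h>7](γ[h; SUM(g)→b](R)) → 2

|E| = 2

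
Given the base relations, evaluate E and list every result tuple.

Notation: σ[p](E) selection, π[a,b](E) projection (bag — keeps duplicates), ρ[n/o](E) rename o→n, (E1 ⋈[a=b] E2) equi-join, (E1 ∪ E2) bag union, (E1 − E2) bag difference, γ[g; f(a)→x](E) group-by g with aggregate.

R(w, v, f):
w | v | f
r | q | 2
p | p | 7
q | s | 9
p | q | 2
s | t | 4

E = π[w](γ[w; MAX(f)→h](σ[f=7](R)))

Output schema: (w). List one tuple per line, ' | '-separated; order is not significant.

Per-node cardinality:
  R → 5
  σ[f=7](R) → 1
  γ[w; MAX(f)→h](σ[f=7](R)) → 1
  π[w](γ[w; MAX(f)→h](σ[f=7](R))) → 1

== RESULT ==
w
p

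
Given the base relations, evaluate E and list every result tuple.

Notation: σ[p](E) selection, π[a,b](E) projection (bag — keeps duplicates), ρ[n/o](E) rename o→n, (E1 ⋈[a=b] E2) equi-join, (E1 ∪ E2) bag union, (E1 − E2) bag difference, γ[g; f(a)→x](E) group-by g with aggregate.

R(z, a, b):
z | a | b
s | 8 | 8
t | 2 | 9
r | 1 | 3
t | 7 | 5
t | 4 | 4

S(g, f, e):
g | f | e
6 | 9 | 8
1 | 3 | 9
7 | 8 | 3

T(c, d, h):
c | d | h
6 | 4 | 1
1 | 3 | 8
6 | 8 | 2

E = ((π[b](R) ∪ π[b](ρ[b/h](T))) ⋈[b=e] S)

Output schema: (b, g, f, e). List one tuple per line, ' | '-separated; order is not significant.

Row counts bottom-up:
  R → 5
  π[b](R) → 5
  T → 3
  ρ[b/h](T) → 3
  π[b](ρ[b/h](T)) → 3
  (π[b](R) ∪ π[b](ρ[b/h](T))) → 8
  S → 3
  ((π[b](R) ∪ π[b](ρ[b/h](T))) ⋈[b=e] S) → 4

== RESULT ==
b | g | f | e
3 | 7 | 8 | 3
8 | 6 | 9 | 8
8 | 6 | 9 | 8
9 | 1 | 3 | 9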